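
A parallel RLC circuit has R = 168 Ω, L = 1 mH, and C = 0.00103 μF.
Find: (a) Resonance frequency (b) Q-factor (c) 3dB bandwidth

Step 1 — Resonance: ω₀ = 1/√(LC) = 1/√(0.001·1.03e-09) = 9.853e+05 rad/s.
Step 2 — f₀ = ω₀/(2π) = 1.568e+05 Hz.
Step 3 — Parallel Q: Q = R/(ω₀L) = 168/(9.853e+05·0.001) = 0.1705.
Step 4 — Bandwidth: Δω = ω₀/Q = 5.779e+06 rad/s; BW = Δω/(2π) = 9.198e+05 Hz.

(a) f₀ = 1.568e+05 Hz  (b) Q = 0.1705  (c) BW = 9.198e+05 Hz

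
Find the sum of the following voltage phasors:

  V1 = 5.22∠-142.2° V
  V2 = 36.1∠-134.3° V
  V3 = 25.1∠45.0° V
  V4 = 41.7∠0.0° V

Step 1 — Convert each phasor to rectangular form:
  V1 = 5.22·(cos(-142.2°) + j·sin(-142.2°)) = -4.125 - j3.199 V
  V2 = 36.1·(cos(-134.3°) + j·sin(-134.3°)) = -25.21 - j25.84 V
  V3 = 25.1·(cos(45.0°) + j·sin(45.0°)) = 17.75 + j17.75 V
  V4 = 41.7·(cos(0.0°) + j·sin(0.0°)) = 41.7 V
Step 2 — Sum components: V_total = 30.11 - j11.29 V.
Step 3 — Convert to polar: |V_total| = 32.16 V, ∠V_total = -20.5°.

V_total = 32.16∠-20.5° V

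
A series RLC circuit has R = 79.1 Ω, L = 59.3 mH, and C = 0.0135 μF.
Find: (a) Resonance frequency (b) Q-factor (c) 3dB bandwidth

Step 1 — Resonance: ω₀ = 1/√(LC) = 1/√(0.0593·1.35e-08) = 3.534e+04 rad/s.
Step 2 — f₀ = ω₀/(2π) = 5625 Hz.
Step 3 — Series Q: Q = ω₀L/R = 3.534e+04·0.0593/79.1 = 26.5.
Step 4 — Bandwidth: Δω = ω₀/Q = 1334 rad/s; BW = Δω/(2π) = 212.3 Hz.

(a) f₀ = 5625 Hz  (b) Q = 26.5  (c) BW = 212.3 Hz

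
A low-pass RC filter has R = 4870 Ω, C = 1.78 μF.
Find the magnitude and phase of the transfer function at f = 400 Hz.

Step 1 — Angular frequency: ω = 2π·400 = 2513 rad/s.
Step 2 — Transfer function: H(jω) = 1/(1 + jωRC).
Step 3 — Denominator: 1 + jωRC = 1 + j·2513·4870·1.78e-06 = 1 + j21.79.
Step 4 — H = 0.002102 - j0.0458.
Step 5 — Magnitude: |H| = 0.04585 (-26.8 dB); phase: φ = -87.4°.

|H| = 0.04585 (-26.8 dB), φ = -87.4°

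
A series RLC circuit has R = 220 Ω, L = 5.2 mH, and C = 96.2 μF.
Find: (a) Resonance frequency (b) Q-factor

Step 1 — Resonance condition Im(Z)=0 gives ω₀ = 1/√(LC).
Step 2 — ω₀ = 1/√(0.0052·9.62e-05) = 1414 rad/s.
Step 3 — f₀ = ω₀/(2π) = 225 Hz.
Step 4 — Series Q: Q = ω₀L/R = 1414·0.0052/220 = 0.03342.

(a) f₀ = 225 Hz  (b) Q = 0.03342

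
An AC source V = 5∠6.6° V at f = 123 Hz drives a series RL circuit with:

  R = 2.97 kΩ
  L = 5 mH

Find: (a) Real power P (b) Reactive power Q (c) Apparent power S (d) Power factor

Step 1 — Angular frequency: ω = 2π·f = 2π·123 = 772.8 rad/s.
Step 2 — Component impedances:
  R: Z = R = 2970 Ω
  L: Z = jωL = j·772.8·0.005 = 0 + j3.864 Ω
Step 3 — Series combination: Z_total = R + L = 2970 + j3.864 Ω = 2970∠0.1° Ω.
Step 4 — Source phasor: V = 5∠6.6° V = 4.967 + j0.5747 V.
Step 5 — Current: I = V / Z = 0.001673 + j0.0001913 A = 0.001684∠6.5° A.
Step 6 — Complex power: S = V·I* = 0.008417 + j1.095e-05 VA.
Step 7 — Real power: P = Re(S) = 0.008417 W.
Step 8 — Reactive power: Q = Im(S) = 1.095e-05 VAR.
Step 9 — Apparent power: |S| = 0.008418 VA.
Step 10 — Power factor: PF = P/|S| = 1 (lagging).

(a) P = 0.008417 W  (b) Q = 1.095e-05 VAR  (c) S = 0.008418 VA  (d) PF = 1 (lagging)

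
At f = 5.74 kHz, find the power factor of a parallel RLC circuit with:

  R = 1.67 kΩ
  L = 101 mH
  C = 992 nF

Step 1 — Angular frequency: ω = 2π·f = 2π·5740 = 3.607e+04 rad/s.
Step 2 — Component impedances:
  R: Z = R = 1670 Ω
  L: Z = jωL = j·3.607e+04·0.101 = 0 + j3643 Ω
  C: Z = 1/(jωC) = -j/(ω·C) = 0 - j27.95 Ω
Step 3 — Parallel combination: 1/Z_total = 1/R + 1/L + 1/C; Z_total = 0.4749 - j28.16 Ω = 28.16∠-89.0° Ω.
Step 4 — Power factor: PF = cos(φ) = Re(Z)/|Z| = 0.4749/28.16 = 0.01686.
Step 5 — Type: Im(Z) = -28.16 ⇒ leading (phase φ = -89.0°).

PF = 0.01686 (leading, φ = -89.0°)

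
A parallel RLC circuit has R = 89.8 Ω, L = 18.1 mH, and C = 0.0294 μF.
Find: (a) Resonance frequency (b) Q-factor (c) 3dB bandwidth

Step 1 — Resonance: ω₀ = 1/√(LC) = 1/√(0.0181·2.94e-08) = 4.335e+04 rad/s.
Step 2 — f₀ = ω₀/(2π) = 6899 Hz.
Step 3 — Parallel Q: Q = R/(ω₀L) = 89.8/(4.335e+04·0.0181) = 0.1144.
Step 4 — Bandwidth: Δω = ω₀/Q = 3.788e+05 rad/s; BW = Δω/(2π) = 6.028e+04 Hz.

(a) f₀ = 6899 Hz  (b) Q = 0.1144  (c) BW = 6.028e+04 Hz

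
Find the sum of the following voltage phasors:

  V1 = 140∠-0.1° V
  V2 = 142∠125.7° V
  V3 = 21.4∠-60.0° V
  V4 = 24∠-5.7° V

Step 1 — Convert each phasor to rectangular form:
  V1 = 140·(cos(-0.1°) + j·sin(-0.1°)) = 140 - j0.2443 V
  V2 = 142·(cos(125.7°) + j·sin(125.7°)) = -82.86 + j115.3 V
  V3 = 21.4·(cos(-60.0°) + j·sin(-60.0°)) = 10.7 - j18.53 V
  V4 = 24·(cos(-5.7°) + j·sin(-5.7°)) = 23.88 - j2.384 V
Step 2 — Sum components: V_total = 91.72 + j94.15 V.
Step 3 — Convert to polar: |V_total| = 131.4 V, ∠V_total = 45.8°.

V_total = 131.4∠45.8° V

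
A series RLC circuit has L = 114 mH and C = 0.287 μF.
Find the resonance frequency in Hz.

Step 1 — Resonance condition Im(Z)=0 gives ω₀ = 1/√(LC).
Step 2 — ω₀ = 1/√(0.114·2.87e-07) = 5528 rad/s.
Step 3 — f₀ = ω₀/(2π) = 879.9 Hz.

f₀ = 879.9 Hz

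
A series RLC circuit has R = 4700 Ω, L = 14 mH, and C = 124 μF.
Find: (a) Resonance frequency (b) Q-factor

Step 1 — Resonance condition Im(Z)=0 gives ω₀ = 1/√(LC).
Step 2 — ω₀ = 1/√(0.014·0.000124) = 759 rad/s.
Step 3 — f₀ = ω₀/(2π) = 120.8 Hz.
Step 4 — Series Q: Q = ω₀L/R = 759·0.014/4700 = 0.002261.

(a) f₀ = 120.8 Hz  (b) Q = 0.002261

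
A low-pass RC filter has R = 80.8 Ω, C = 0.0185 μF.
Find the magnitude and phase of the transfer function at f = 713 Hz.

Step 1 — Angular frequency: ω = 2π·713 = 4480 rad/s.
Step 2 — Transfer function: H(jω) = 1/(1 + jωRC).
Step 3 — Denominator: 1 + jωRC = 1 + j·4480·80.8·1.85e-08 = 1 + j0.006697.
Step 4 — H = 1 - j0.006696.
Step 5 — Magnitude: |H| = 1 (-0.0 dB); phase: φ = -0.4°.

|H| = 1 (-0.0 dB), φ = -0.4°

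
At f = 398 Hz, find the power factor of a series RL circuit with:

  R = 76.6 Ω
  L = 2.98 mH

Step 1 — Angular frequency: ω = 2π·f = 2π·398 = 2501 rad/s.
Step 2 — Component impedances:
  R: Z = R = 76.6 Ω
  L: Z = jωL = j·2501·0.00298 = 0 + j7.452 Ω
Step 3 — Series combination: Z_total = R + L = 76.6 + j7.452 Ω = 76.96∠5.6° Ω.
Step 4 — Power factor: PF = cos(φ) = Re(Z)/|Z| = 76.6/76.96 = 0.9953.
Step 5 — Type: Im(Z) = 7.452 ⇒ lagging (phase φ = 5.6°).

PF = 0.9953 (lagging, φ = 5.6°)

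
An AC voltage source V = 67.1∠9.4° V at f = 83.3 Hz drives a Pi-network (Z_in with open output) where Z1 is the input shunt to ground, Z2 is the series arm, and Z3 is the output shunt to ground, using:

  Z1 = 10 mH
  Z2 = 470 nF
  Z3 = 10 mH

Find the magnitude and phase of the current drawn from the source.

Step 1 — Angular frequency: ω = 2π·f = 2π·83.3 = 523.4 rad/s.
Step 2 — Component impedances:
  Z1: Z = jωL = j·523.4·0.01 = 0 + j5.234 Ω
  Z2: Z = 1/(jωC) = -j/(ω·C) = 0 - j4065 Ω
  Z3: Z = jωL = j·523.4·0.01 = 0 + j5.234 Ω
Step 3 — With open output, the series arm Z2 and the output shunt Z3 appear in series to ground: Z2 + Z3 = 0 - j4060 Ω.
Step 4 — Parallel with input shunt Z1: Z_in = Z1 || (Z2 + Z3) = 0 + j5.241 Ω = 5.241∠90.0° Ω.
Step 5 — Source phasor: V = 67.1∠9.4° V = 66.2 + j10.96 V.
Step 6 — Ohm's law: I = V / Z_total = (66.2 + j10.96) / (0 + j5.241) = 2.091 - j12.63 A.
Step 7 — Convert to polar: |I| = 12.8 A, ∠I = -80.6°.

I = 12.8∠-80.6° A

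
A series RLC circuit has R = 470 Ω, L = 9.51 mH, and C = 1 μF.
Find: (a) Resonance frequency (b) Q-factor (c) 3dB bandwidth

Step 1 — Resonance condition Im(Z)=0 gives ω₀ = 1/√(LC).
Step 2 — ω₀ = 1/√(0.00951·1e-06) = 1.025e+04 rad/s.
Step 3 — f₀ = ω₀/(2π) = 1632 Hz.
Step 4 — Series Q: Q = ω₀L/R = 1.025e+04·0.00951/470 = 0.2075.
Step 5 — 3dB bandwidth: Δω = ω₀/Q = 4.942e+04 rad/s; BW = Δω/(2π) = 7866 Hz.

(a) f₀ = 1632 Hz  (b) Q = 0.2075  (c) BW = 7866 Hz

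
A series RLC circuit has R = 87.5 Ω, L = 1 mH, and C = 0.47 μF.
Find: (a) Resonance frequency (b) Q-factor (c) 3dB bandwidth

Step 1 — Resonance condition Im(Z)=0 gives ω₀ = 1/√(LC).
Step 2 — ω₀ = 1/√(0.001·4.7e-07) = 4.613e+04 rad/s.
Step 3 — f₀ = ω₀/(2π) = 7341 Hz.
Step 4 — Series Q: Q = ω₀L/R = 4.613e+04·0.001/87.5 = 0.5272.
Step 5 — 3dB bandwidth: Δω = ω₀/Q = 8.75e+04 rad/s; BW = Δω/(2π) = 1.393e+04 Hz.

(a) f₀ = 7341 Hz  (b) Q = 0.5272  (c) BW = 1.393e+04 Hz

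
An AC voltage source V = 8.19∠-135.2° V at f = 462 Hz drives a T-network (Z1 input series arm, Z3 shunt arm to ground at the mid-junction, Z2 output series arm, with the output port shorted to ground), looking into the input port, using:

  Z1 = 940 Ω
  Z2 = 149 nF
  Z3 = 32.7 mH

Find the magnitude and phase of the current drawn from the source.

Step 1 — Angular frequency: ω = 2π·f = 2π·462 = 2903 rad/s.
Step 2 — Component impedances:
  Z1: Z = R = 940 Ω
  Z2: Z = 1/(jωC) = -j/(ω·C) = 0 - j2312 Ω
  Z3: Z = jωL = j·2903·0.0327 = 0 + j94.92 Ω
Step 3 — With the output port shorted to ground, the output series arm Z2 runs from the junction to ground; the shunt arm Z3 also runs from the junction to ground. They appear in parallel: Z3 || Z2 = 0 + j98.99 Ω.
Step 4 — Series with input arm Z1: Z_in = Z1 + (Z3 || Z2) = 940 + j98.99 Ω = 945.2∠6.0° Ω.
Step 5 — Source phasor: V = 8.19∠-135.2° V = -5.811 - j5.771 V.
Step 6 — Ohm's law: I = V / Z_total = (-5.811 - j5.771) / (940 + j98.99) = -0.006754 - j0.005428 A.
Step 7 — Convert to polar: |I| = 0.008665 A, ∠I = -141.2°.

I = 0.008665∠-141.2° A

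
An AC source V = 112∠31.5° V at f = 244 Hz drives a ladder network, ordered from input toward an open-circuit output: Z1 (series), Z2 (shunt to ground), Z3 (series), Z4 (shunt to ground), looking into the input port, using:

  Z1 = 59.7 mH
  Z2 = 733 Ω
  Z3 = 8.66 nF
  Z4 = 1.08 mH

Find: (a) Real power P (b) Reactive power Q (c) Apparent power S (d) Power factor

Step 1 — Angular frequency: ω = 2π·f = 2π·244 = 1533 rad/s.
Step 2 — Component impedances:
  Z1: Z = jωL = j·1533·0.0597 = 0 + j91.53 Ω
  Z2: Z = R = 733 Ω
  Z3: Z = 1/(jωC) = -j/(ω·C) = 0 - j7.532e+04 Ω
  Z4: Z = jωL = j·1533·0.00108 = 0 + j1.656 Ω
Step 3 — Ladder network (open output): work backward from the far end, alternating series and parallel combinations. Z_in = 732.9 + j84.39 Ω = 737.8∠6.6° Ω.
Step 4 — Source phasor: V = 112∠31.5° V = 95.5 + j58.52 V.
Step 5 — Current: I = V / Z = 0.1377 + j0.06399 A = 0.1518∠24.9° A.
Step 6 — Complex power: S = V·I* = 16.89 + j1.945 VA.
Step 7 — Real power: P = Re(S) = 16.89 W.
Step 8 — Reactive power: Q = Im(S) = 1.945 VAR.
Step 9 — Apparent power: |S| = 17 VA.
Step 10 — Power factor: PF = P/|S| = 0.9934 (lagging).

(a) P = 16.89 W  (b) Q = 1.945 VAR  (c) S = 17 VA  (d) PF = 0.9934 (lagging)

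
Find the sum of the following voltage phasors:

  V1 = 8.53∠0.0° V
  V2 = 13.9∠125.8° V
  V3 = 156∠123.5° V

Step 1 — Convert each phasor to rectangular form:
  V1 = 8.53·(cos(0.0°) + j·sin(0.0°)) = 8.53 V
  V2 = 13.9·(cos(125.8°) + j·sin(125.8°)) = -8.131 + j11.27 V
  V3 = 156·(cos(123.5°) + j·sin(123.5°)) = -86.1 + j130.1 V
Step 2 — Sum components: V_total = -85.7 + j141.4 V.
Step 3 — Convert to polar: |V_total| = 165.3 V, ∠V_total = 121.2°.

V_total = 165.3∠121.2° V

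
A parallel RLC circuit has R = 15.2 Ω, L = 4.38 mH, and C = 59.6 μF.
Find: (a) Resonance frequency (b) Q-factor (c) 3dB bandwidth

Step 1 — Resonance: ω₀ = 1/√(LC) = 1/√(0.00438·5.96e-05) = 1957 rad/s.
Step 2 — f₀ = ω₀/(2π) = 311.5 Hz.
Step 3 — Parallel Q: Q = R/(ω₀L) = 15.2/(1957·0.00438) = 1.773.
Step 4 — Bandwidth: Δω = ω₀/Q = 1104 rad/s; BW = Δω/(2π) = 175.7 Hz.

(a) f₀ = 311.5 Hz  (b) Q = 1.773  (c) BW = 175.7 Hz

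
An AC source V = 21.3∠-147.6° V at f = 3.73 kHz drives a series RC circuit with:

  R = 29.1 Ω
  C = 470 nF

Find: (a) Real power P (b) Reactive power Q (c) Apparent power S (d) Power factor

Step 1 — Angular frequency: ω = 2π·f = 2π·3730 = 2.344e+04 rad/s.
Step 2 — Component impedances:
  R: Z = R = 29.1 Ω
  C: Z = 1/(jωC) = -j/(ω·C) = 0 - j90.78 Ω
Step 3 — Series combination: Z_total = R + C = 29.1 - j90.78 Ω = 95.33∠-72.2° Ω.
Step 4 — Source phasor: V = 21.3∠-147.6° V = -17.98 - j11.41 V.
Step 5 — Current: I = V / Z = 0.05642 - j0.2162 A = 0.2234∠-75.4° A.
Step 6 — Complex power: S = V·I* = 1.453 - j4.532 VA.
Step 7 — Real power: P = Re(S) = 1.453 W.
Step 8 — Reactive power: Q = Im(S) = -4.532 VAR.
Step 9 — Apparent power: |S| = 4.759 VA.
Step 10 — Power factor: PF = P/|S| = 0.3052 (leading).

(a) P = 1.453 W  (b) Q = -4.532 VAR  (c) S = 4.759 VA  (d) PF = 0.3052 (leading)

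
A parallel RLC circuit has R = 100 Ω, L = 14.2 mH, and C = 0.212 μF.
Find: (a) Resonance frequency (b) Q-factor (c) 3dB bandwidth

Step 1 — Resonance: ω₀ = 1/√(LC) = 1/√(0.0142·2.12e-07) = 1.823e+04 rad/s.
Step 2 — f₀ = ω₀/(2π) = 2901 Hz.
Step 3 — Parallel Q: Q = R/(ω₀L) = 100/(1.823e+04·0.0142) = 0.3864.
Step 4 — Bandwidth: Δω = ω₀/Q = 4.717e+04 rad/s; BW = Δω/(2π) = 7507 Hz.

(a) f₀ = 2901 Hz  (b) Q = 0.3864  (c) BW = 7507 Hz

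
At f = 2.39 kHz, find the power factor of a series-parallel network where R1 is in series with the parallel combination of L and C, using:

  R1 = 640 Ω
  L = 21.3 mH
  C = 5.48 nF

Step 1 — Angular frequency: ω = 2π·f = 2π·2390 = 1.502e+04 rad/s.
Step 2 — Component impedances:
  R1: Z = R = 640 Ω
  L: Z = jωL = j·1.502e+04·0.0213 = 0 + j319.9 Ω
  C: Z = 1/(jωC) = -j/(ω·C) = 0 - j1.215e+04 Ω
Step 3 — Parallel branch: L || C = 1/(1/L + 1/C) = 0 + j328.5 Ω.
Step 4 — Series with R1: Z_total = R1 + (L || C) = 640 + j328.5 Ω = 719.4∠27.2° Ω.
Step 5 — Power factor: PF = cos(φ) = Re(Z)/|Z| = 640/719.4 = 0.8896.
Step 6 — Type: Im(Z) = 328.5 ⇒ lagging (phase φ = 27.2°).

PF = 0.8896 (lagging, φ = 27.2°)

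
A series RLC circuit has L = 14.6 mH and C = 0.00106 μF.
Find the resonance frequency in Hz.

Step 1 — Resonance condition Im(Z)=0 gives ω₀ = 1/√(LC).
Step 2 — ω₀ = 1/√(0.0146·1.06e-09) = 2.542e+05 rad/s.
Step 3 — f₀ = ω₀/(2π) = 4.046e+04 Hz.

f₀ = 4.046e+04 Hz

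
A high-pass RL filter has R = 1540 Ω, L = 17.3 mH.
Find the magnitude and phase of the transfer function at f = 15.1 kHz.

Step 1 — Angular frequency: ω = 2π·1.51e+04 = 9.488e+04 rad/s.
Step 2 — Transfer function: H(jω) = jωL/(R + jωL).
Step 3 — Numerator jωL = j·1641; denominator R + jωL = 1540 + j1641.
Step 4 — H = 0.5318 + j0.499.
Step 5 — Magnitude: |H| = 0.7293 (-2.7 dB); phase: φ = 43.2°.

|H| = 0.7293 (-2.7 dB), φ = 43.2°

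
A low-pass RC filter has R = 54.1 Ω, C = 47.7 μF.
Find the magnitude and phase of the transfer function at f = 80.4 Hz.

Step 1 — Angular frequency: ω = 2π·80.4 = 505.2 rad/s.
Step 2 — Transfer function: H(jω) = 1/(1 + jωRC).
Step 3 — Denominator: 1 + jωRC = 1 + j·505.2·54.1·4.77e-05 = 1 + j1.304.
Step 4 — H = 0.3704 - j0.4829.
Step 5 — Magnitude: |H| = 0.6086 (-4.3 dB); phase: φ = -52.5°.

|H| = 0.6086 (-4.3 dB), φ = -52.5°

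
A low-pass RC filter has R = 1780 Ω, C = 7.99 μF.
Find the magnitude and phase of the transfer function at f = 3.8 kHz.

Step 1 — Angular frequency: ω = 2π·3800 = 2.388e+04 rad/s.
Step 2 — Transfer function: H(jω) = 1/(1 + jωRC).
Step 3 — Denominator: 1 + jωRC = 1 + j·2.388e+04·1780·7.99e-06 = 1 + j339.6.
Step 4 — H = 8.672e-06 - j0.002945.
Step 5 — Magnitude: |H| = 0.002945 (-50.6 dB); phase: φ = -89.8°.

|H| = 0.002945 (-50.6 dB), φ = -89.8°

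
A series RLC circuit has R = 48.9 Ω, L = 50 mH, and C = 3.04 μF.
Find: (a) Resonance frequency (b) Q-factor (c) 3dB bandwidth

Step 1 — Resonance: ω₀ = 1/√(LC) = 1/√(0.05·3.04e-06) = 2565 rad/s.
Step 2 — f₀ = ω₀/(2π) = 408.2 Hz.
Step 3 — Series Q: Q = ω₀L/R = 2565·0.05/48.9 = 2.623.
Step 4 — Bandwidth: Δω = ω₀/Q = 978 rad/s; BW = Δω/(2π) = 155.7 Hz.

(a) f₀ = 408.2 Hz  (b) Q = 2.623  (c) BW = 155.7 Hz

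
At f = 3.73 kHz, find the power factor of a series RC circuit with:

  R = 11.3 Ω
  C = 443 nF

Step 1 — Angular frequency: ω = 2π·f = 2π·3730 = 2.344e+04 rad/s.
Step 2 — Component impedances:
  R: Z = R = 11.3 Ω
  C: Z = 1/(jωC) = -j/(ω·C) = 0 - j96.32 Ω
Step 3 — Series combination: Z_total = R + C = 11.3 - j96.32 Ω = 96.98∠-83.3° Ω.
Step 4 — Power factor: PF = cos(φ) = Re(Z)/|Z| = 11.3/96.98 = 0.1165.
Step 5 — Type: Im(Z) = -96.32 ⇒ leading (phase φ = -83.3°).

PF = 0.1165 (leading, φ = -83.3°)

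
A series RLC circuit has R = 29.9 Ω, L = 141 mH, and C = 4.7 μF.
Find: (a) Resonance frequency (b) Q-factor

Step 1 — Resonance condition Im(Z)=0 gives ω₀ = 1/√(LC).
Step 2 — ω₀ = 1/√(0.141·4.7e-06) = 1228 rad/s.
Step 3 — f₀ = ω₀/(2π) = 195.5 Hz.
Step 4 — Series Q: Q = ω₀L/R = 1228·0.141/29.9 = 5.793.

(a) f₀ = 195.5 Hz  (b) Q = 5.793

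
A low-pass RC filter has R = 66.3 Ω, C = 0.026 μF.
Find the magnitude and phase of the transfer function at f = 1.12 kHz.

Step 1 — Angular frequency: ω = 2π·1120 = 7037 rad/s.
Step 2 — Transfer function: H(jω) = 1/(1 + jωRC).
Step 3 — Denominator: 1 + jωRC = 1 + j·7037·66.3·2.6e-08 = 1 + j0.01213.
Step 4 — H = 0.9999 - j0.01213.
Step 5 — Magnitude: |H| = 0.9999 (-0.0 dB); phase: φ = -0.7°.

|H| = 0.9999 (-0.0 dB), φ = -0.7°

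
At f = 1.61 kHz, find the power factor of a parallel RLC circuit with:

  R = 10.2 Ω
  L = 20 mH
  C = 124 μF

Step 1 — Angular frequency: ω = 2π·f = 2π·1610 = 1.012e+04 rad/s.
Step 2 — Component impedances:
  R: Z = R = 10.2 Ω
  L: Z = jωL = j·1.012e+04·0.02 = 0 + j202.3 Ω
  C: Z = 1/(jωC) = -j/(ω·C) = 0 - j0.7972 Ω
Step 3 — Parallel combination: 1/Z_total = 1/R + 1/L + 1/C; Z_total = 0.06242 - j0.7955 Ω = 0.7979∠-85.5° Ω.
Step 4 — Power factor: PF = cos(φ) = Re(Z)/|Z| = 0.06242/0.7979 = 0.07823.
Step 5 — Type: Im(Z) = -0.7955 ⇒ leading (phase φ = -85.5°).

PF = 0.07823 (leading, φ = -85.5°)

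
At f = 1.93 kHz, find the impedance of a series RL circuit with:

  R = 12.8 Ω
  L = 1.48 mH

Step 1 — Angular frequency: ω = 2π·f = 2π·1930 = 1.213e+04 rad/s.
Step 2 — Component impedances:
  R: Z = R = 12.8 Ω
  L: Z = jωL = j·1.213e+04·0.00148 = 0 + j17.95 Ω
Step 3 — Series combination: Z_total = R + L = 12.8 + j17.95 Ω = 22.04∠54.5° Ω.

Z = 12.8 + j17.95 Ω = 22.04∠54.5° Ω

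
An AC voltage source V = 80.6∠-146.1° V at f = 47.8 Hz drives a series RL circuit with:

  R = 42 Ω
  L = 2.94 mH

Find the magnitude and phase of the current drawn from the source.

Step 1 — Angular frequency: ω = 2π·f = 2π·47.8 = 300.3 rad/s.
Step 2 — Component impedances:
  R: Z = R = 42 Ω
  L: Z = jωL = j·300.3·0.00294 = 0 + j0.883 Ω
Step 3 — Series combination: Z_total = R + L = 42 + j0.883 Ω = 42.01∠1.2° Ω.
Step 4 — Source phasor: V = 80.6∠-146.1° V = -66.9 - j44.95 V.
Step 5 — Ohm's law: I = V / Z_total = (-66.9 - j44.95) / (42 + j0.883) = -1.615 - j1.036 A.
Step 6 — Convert to polar: |I| = 1.919 A, ∠I = -147.3°.

I = 1.919∠-147.3° A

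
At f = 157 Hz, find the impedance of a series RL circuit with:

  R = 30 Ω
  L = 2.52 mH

Step 1 — Angular frequency: ω = 2π·f = 2π·157 = 986.5 rad/s.
Step 2 — Component impedances:
  R: Z = R = 30 Ω
  L: Z = jωL = j·986.5·0.00252 = 0 + j2.486 Ω
Step 3 — Series combination: Z_total = R + L = 30 + j2.486 Ω = 30.1∠4.7° Ω.

Z = 30 + j2.486 Ω = 30.1∠4.7° Ω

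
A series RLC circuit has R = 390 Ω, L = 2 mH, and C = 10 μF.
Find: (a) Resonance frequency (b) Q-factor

Step 1 — Resonance condition Im(Z)=0 gives ω₀ = 1/√(LC).
Step 2 — ω₀ = 1/√(0.002·1e-05) = 7071 rad/s.
Step 3 — f₀ = ω₀/(2π) = 1125 Hz.
Step 4 — Series Q: Q = ω₀L/R = 7071·0.002/390 = 0.03626.

(a) f₀ = 1125 Hz  (b) Q = 0.03626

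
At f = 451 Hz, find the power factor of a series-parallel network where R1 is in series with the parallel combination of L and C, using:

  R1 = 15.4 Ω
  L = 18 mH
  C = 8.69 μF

Step 1 — Angular frequency: ω = 2π·f = 2π·451 = 2834 rad/s.
Step 2 — Component impedances:
  R1: Z = R = 15.4 Ω
  L: Z = jωL = j·2834·0.018 = 0 + j51.01 Ω
  C: Z = 1/(jωC) = -j/(ω·C) = 0 - j40.61 Ω
Step 3 — Parallel branch: L || C = 1/(1/L + 1/C) = 0 - j199.2 Ω.
Step 4 — Series with R1: Z_total = R1 + (L || C) = 15.4 - j199.2 Ω = 199.8∠-85.6° Ω.
Step 5 — Power factor: PF = cos(φ) = Re(Z)/|Z| = 15.4/199.8 = 0.07708.
Step 6 — Type: Im(Z) = -199.2 ⇒ leading (phase φ = -85.6°).

PF = 0.07708 (leading, φ = -85.6°)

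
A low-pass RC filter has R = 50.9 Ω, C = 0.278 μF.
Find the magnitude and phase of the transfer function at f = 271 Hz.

Step 1 — Angular frequency: ω = 2π·271 = 1703 rad/s.
Step 2 — Transfer function: H(jω) = 1/(1 + jωRC).
Step 3 — Denominator: 1 + jωRC = 1 + j·1703·50.9·2.78e-07 = 1 + j0.02409.
Step 4 — H = 0.9994 - j0.02408.
Step 5 — Magnitude: |H| = 0.9997 (-0.0 dB); phase: φ = -1.4°.

|H| = 0.9997 (-0.0 dB), φ = -1.4°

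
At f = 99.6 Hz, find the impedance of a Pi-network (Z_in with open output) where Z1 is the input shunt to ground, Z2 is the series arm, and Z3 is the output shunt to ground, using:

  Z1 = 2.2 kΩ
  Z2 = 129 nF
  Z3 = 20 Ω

Step 1 — Angular frequency: ω = 2π·f = 2π·99.6 = 625.8 rad/s.
Step 2 — Component impedances:
  Z1: Z = R = 2200 Ω
  Z2: Z = 1/(jωC) = -j/(ω·C) = 0 - j1.239e+04 Ω
  Z3: Z = R = 20 Ω
Step 3 — With open output, the series arm Z2 and the output shunt Z3 appear in series to ground: Z2 + Z3 = 20 - j1.239e+04 Ω.
Step 4 — Parallel with input shunt Z1: Z_in = Z1 || (Z2 + Z3) = 2132 - j378.6 Ω = 2166∠-10.1° Ω.

Z = 2132 - j378.6 Ω = 2166∠-10.1° Ω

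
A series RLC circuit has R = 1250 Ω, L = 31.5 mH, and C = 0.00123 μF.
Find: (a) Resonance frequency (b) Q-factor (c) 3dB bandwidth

Step 1 — Resonance: ω₀ = 1/√(LC) = 1/√(0.0315·1.23e-09) = 1.607e+05 rad/s.
Step 2 — f₀ = ω₀/(2π) = 2.557e+04 Hz.
Step 3 — Series Q: Q = ω₀L/R = 1.607e+05·0.0315/1250 = 4.048.
Step 4 — Bandwidth: Δω = ω₀/Q = 3.968e+04 rad/s; BW = Δω/(2π) = 6316 Hz.

(a) f₀ = 2.557e+04 Hz  (b) Q = 4.048  (c) BW = 6316 Hz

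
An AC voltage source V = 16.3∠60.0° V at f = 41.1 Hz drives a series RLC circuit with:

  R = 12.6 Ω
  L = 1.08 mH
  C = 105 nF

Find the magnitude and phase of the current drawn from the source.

Step 1 — Angular frequency: ω = 2π·f = 2π·41.1 = 258.2 rad/s.
Step 2 — Component impedances:
  R: Z = R = 12.6 Ω
  L: Z = jωL = j·258.2·0.00108 = 0 + j0.2789 Ω
  C: Z = 1/(jωC) = -j/(ω·C) = 0 - j3.688e+04 Ω
Step 3 — Series combination: Z_total = R + L + C = 12.6 - j3.688e+04 Ω = 3.688e+04∠-90.0° Ω.
Step 4 — Source phasor: V = 16.3∠60.0° V = 8.15 + j14.12 V.
Step 5 — Ohm's law: I = V / Z_total = (8.15 + j14.12) / (12.6 - j3.688e+04) = -0.0003827 + j0.0002211 A.
Step 6 — Convert to polar: |I| = 0.000442 A, ∠I = 150.0°.

I = 0.000442∠150.0° A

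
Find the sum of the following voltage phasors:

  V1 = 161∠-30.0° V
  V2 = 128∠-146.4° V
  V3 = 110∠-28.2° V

Step 1 — Convert each phasor to rectangular form:
  V1 = 161·(cos(-30.0°) + j·sin(-30.0°)) = 139.4 - j80.5 V
  V2 = 128·(cos(-146.4°) + j·sin(-146.4°)) = -106.6 - j70.83 V
  V3 = 110·(cos(-28.2°) + j·sin(-28.2°)) = 96.94 - j51.98 V
Step 2 — Sum components: V_total = 129.8 - j203.3 V.
Step 3 — Convert to polar: |V_total| = 241.2 V, ∠V_total = -57.5°.

V_total = 241.2∠-57.5° V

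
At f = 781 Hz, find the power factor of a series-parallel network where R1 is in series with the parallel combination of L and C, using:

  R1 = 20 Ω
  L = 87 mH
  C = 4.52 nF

Step 1 — Angular frequency: ω = 2π·f = 2π·781 = 4907 rad/s.
Step 2 — Component impedances:
  R1: Z = R = 20 Ω
  L: Z = jωL = j·4907·0.087 = 0 + j426.9 Ω
  C: Z = 1/(jωC) = -j/(ω·C) = 0 - j4.508e+04 Ω
Step 3 — Parallel branch: L || C = 1/(1/L + 1/C) = 0 + j431 Ω.
Step 4 — Series with R1: Z_total = R1 + (L || C) = 20 + j431 Ω = 431.5∠87.3° Ω.
Step 5 — Power factor: PF = cos(φ) = Re(Z)/|Z| = 20/431.5 = 0.04635.
Step 6 — Type: Im(Z) = 431 ⇒ lagging (phase φ = 87.3°).

PF = 0.04635 (lagging, φ = 87.3°)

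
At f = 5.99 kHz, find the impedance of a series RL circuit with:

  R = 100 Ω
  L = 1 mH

Step 1 — Angular frequency: ω = 2π·f = 2π·5990 = 3.764e+04 rad/s.
Step 2 — Component impedances:
  R: Z = R = 100 Ω
  L: Z = jωL = j·3.764e+04·0.001 = 0 + j37.64 Ω
Step 3 — Series combination: Z_total = R + L = 100 + j37.64 Ω = 106.8∠20.6° Ω.

Z = 100 + j37.64 Ω = 106.8∠20.6° Ω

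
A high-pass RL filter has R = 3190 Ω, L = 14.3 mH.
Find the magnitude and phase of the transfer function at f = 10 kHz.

Step 1 — Angular frequency: ω = 2π·1e+04 = 6.283e+04 rad/s.
Step 2 — Transfer function: H(jω) = jωL/(R + jωL).
Step 3 — Numerator jωL = j·898.5; denominator R + jωL = 3190 + j898.5.
Step 4 — H = 0.0735 + j0.261.
Step 5 — Magnitude: |H| = 0.2711 (-11.3 dB); phase: φ = 74.3°.

|H| = 0.2711 (-11.3 dB), φ = 74.3°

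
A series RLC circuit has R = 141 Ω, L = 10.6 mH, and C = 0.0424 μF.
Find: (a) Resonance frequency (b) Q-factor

Step 1 — Resonance condition Im(Z)=0 gives ω₀ = 1/√(LC).
Step 2 — ω₀ = 1/√(0.0106·4.24e-08) = 4.717e+04 rad/s.
Step 3 — f₀ = ω₀/(2π) = 7507 Hz.
Step 4 — Series Q: Q = ω₀L/R = 4.717e+04·0.0106/141 = 3.546.

(a) f₀ = 7507 Hz  (b) Q = 3.546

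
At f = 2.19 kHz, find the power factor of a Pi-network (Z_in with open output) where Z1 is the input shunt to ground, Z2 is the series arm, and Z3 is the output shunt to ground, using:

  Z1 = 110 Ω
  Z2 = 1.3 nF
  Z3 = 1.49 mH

Step 1 — Angular frequency: ω = 2π·f = 2π·2190 = 1.376e+04 rad/s.
Step 2 — Component impedances:
  Z1: Z = R = 110 Ω
  Z2: Z = 1/(jωC) = -j/(ω·C) = 0 - j5.59e+04 Ω
  Z3: Z = jωL = j·1.376e+04·0.00149 = 0 + j20.5 Ω
Step 3 — With open output, the series arm Z2 and the output shunt Z3 appear in series to ground: Z2 + Z3 = 0 - j5.588e+04 Ω.
Step 4 — Parallel with input shunt Z1: Z_in = Z1 || (Z2 + Z3) = 110 - j0.2165 Ω = 110∠-0.1° Ω.
Step 5 — Power factor: PF = cos(φ) = Re(Z)/|Z| = 110/110 = 1.
Step 6 — Type: Im(Z) = -0.2165 ⇒ leading (phase φ = -0.1°).

PF = 1 (leading, φ = -0.1°)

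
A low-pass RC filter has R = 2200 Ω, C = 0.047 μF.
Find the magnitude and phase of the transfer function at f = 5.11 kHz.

Step 1 — Angular frequency: ω = 2π·5110 = 3.211e+04 rad/s.
Step 2 — Transfer function: H(jω) = 1/(1 + jωRC).
Step 3 — Denominator: 1 + jωRC = 1 + j·3.211e+04·2200·4.7e-08 = 1 + j3.32.
Step 4 — H = 0.08318 - j0.2762.
Step 5 — Magnitude: |H| = 0.2884 (-10.8 dB); phase: φ = -73.2°.

|H| = 0.2884 (-10.8 dB), φ = -73.2°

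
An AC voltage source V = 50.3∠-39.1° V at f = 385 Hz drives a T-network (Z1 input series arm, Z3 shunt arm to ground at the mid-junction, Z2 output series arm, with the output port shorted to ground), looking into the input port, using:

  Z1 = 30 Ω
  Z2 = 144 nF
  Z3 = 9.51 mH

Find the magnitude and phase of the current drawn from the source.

Step 1 — Angular frequency: ω = 2π·f = 2π·385 = 2419 rad/s.
Step 2 — Component impedances:
  Z1: Z = R = 30 Ω
  Z2: Z = 1/(jωC) = -j/(ω·C) = 0 - j2871 Ω
  Z3: Z = jωL = j·2419·0.00951 = 0 + j23 Ω
Step 3 — With the output port shorted to ground, the output series arm Z2 runs from the junction to ground; the shunt arm Z3 also runs from the junction to ground. They appear in parallel: Z3 || Z2 = 0 + j23.19 Ω.
Step 4 — Series with input arm Z1: Z_in = Z1 + (Z3 || Z2) = 30 + j23.19 Ω = 37.92∠37.7° Ω.
Step 5 — Source phasor: V = 50.3∠-39.1° V = 39.04 - j31.72 V.
Step 6 — Ohm's law: I = V / Z_total = (39.04 - j31.72) / (30 + j23.19) = 0.3028 - j1.292 A.
Step 7 — Convert to polar: |I| = 1.327 A, ∠I = -76.8°.

I = 1.327∠-76.8° A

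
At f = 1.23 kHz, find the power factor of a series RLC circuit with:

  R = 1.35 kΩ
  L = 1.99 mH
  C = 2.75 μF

Step 1 — Angular frequency: ω = 2π·f = 2π·1230 = 7728 rad/s.
Step 2 — Component impedances:
  R: Z = R = 1350 Ω
  L: Z = jωL = j·7728·0.00199 = 0 + j15.38 Ω
  C: Z = 1/(jωC) = -j/(ω·C) = 0 - j47.05 Ω
Step 3 — Series combination: Z_total = R + L + C = 1350 - j31.67 Ω = 1350∠-1.3° Ω.
Step 4 — Power factor: PF = cos(φ) = Re(Z)/|Z| = 1350/1350.4 = 0.9997.
Step 5 — Type: Im(Z) = -31.67 ⇒ leading (phase φ = -1.3°).

PF = 0.9997 (leading, φ = -1.3°)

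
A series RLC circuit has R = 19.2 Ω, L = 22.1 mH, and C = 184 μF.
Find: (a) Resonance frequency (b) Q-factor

Step 1 — Resonance condition Im(Z)=0 gives ω₀ = 1/√(LC).
Step 2 — ω₀ = 1/√(0.0221·0.000184) = 495.9 rad/s.
Step 3 — f₀ = ω₀/(2π) = 78.93 Hz.
Step 4 — Series Q: Q = ω₀L/R = 495.9·0.0221/19.2 = 0.5708.

(a) f₀ = 78.93 Hz  (b) Q = 0.5708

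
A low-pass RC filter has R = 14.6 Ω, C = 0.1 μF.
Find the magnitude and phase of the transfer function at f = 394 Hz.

Step 1 — Angular frequency: ω = 2π·394 = 2476 rad/s.
Step 2 — Transfer function: H(jω) = 1/(1 + jωRC).
Step 3 — Denominator: 1 + jωRC = 1 + j·2476·14.6·1e-07 = 1 + j0.003614.
Step 4 — H = 1 - j0.003614.
Step 5 — Magnitude: |H| = 1 (-0.0 dB); phase: φ = -0.2°.

|H| = 1 (-0.0 dB), φ = -0.2°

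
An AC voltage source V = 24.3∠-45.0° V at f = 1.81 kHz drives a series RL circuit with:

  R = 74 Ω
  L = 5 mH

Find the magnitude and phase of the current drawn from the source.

Step 1 — Angular frequency: ω = 2π·f = 2π·1810 = 1.137e+04 rad/s.
Step 2 — Component impedances:
  R: Z = R = 74 Ω
  L: Z = jωL = j·1.137e+04·0.005 = 0 + j56.86 Ω
Step 3 — Series combination: Z_total = R + L = 74 + j56.86 Ω = 93.32∠37.5° Ω.
Step 4 — Source phasor: V = 24.3∠-45.0° V = 17.18 - j17.18 V.
Step 5 — Ohm's law: I = V / Z_total = (17.18 - j17.18) / (74 + j56.86) = 0.03381 - j0.2582 A.
Step 6 — Convert to polar: |I| = 0.2604 A, ∠I = -82.5°.

I = 0.2604∠-82.5° A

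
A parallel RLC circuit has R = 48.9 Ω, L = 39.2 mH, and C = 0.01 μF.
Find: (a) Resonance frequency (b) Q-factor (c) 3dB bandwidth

Step 1 — Resonance: ω₀ = 1/√(LC) = 1/√(0.0392·1e-08) = 5.051e+04 rad/s.
Step 2 — f₀ = ω₀/(2π) = 8039 Hz.
Step 3 — Parallel Q: Q = R/(ω₀L) = 48.9/(5.051e+04·0.0392) = 0.0247.
Step 4 — Bandwidth: Δω = ω₀/Q = 2.045e+06 rad/s; BW = Δω/(2π) = 3.255e+05 Hz.

(a) f₀ = 8039 Hz  (b) Q = 0.0247  (c) BW = 3.255e+05 Hz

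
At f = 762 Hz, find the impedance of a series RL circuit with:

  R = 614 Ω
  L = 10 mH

Step 1 — Angular frequency: ω = 2π·f = 2π·762 = 4788 rad/s.
Step 2 — Component impedances:
  R: Z = R = 614 Ω
  L: Z = jωL = j·4788·0.01 = 0 + j47.88 Ω
Step 3 — Series combination: Z_total = R + L = 614 + j47.88 Ω = 615.9∠4.5° Ω.

Z = 614 + j47.88 Ω = 615.9∠4.5° Ω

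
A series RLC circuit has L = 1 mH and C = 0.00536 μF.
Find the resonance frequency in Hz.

Step 1 — Resonance condition Im(Z)=0 gives ω₀ = 1/√(LC).
Step 2 — ω₀ = 1/√(0.001·5.36e-09) = 4.319e+05 rad/s.
Step 3 — f₀ = ω₀/(2π) = 6.874e+04 Hz.

f₀ = 6.874e+04 Hz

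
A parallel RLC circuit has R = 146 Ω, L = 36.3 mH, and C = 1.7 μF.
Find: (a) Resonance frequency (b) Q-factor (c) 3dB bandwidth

Step 1 — Resonance: ω₀ = 1/√(LC) = 1/√(0.0363·1.7e-06) = 4026 rad/s.
Step 2 — f₀ = ω₀/(2π) = 640.7 Hz.
Step 3 — Parallel Q: Q = R/(ω₀L) = 146/(4026·0.0363) = 0.9991.
Step 4 — Bandwidth: Δω = ω₀/Q = 4029 rad/s; BW = Δω/(2π) = 641.2 Hz.

(a) f₀ = 640.7 Hz  (b) Q = 0.9991  (c) BW = 641.2 Hz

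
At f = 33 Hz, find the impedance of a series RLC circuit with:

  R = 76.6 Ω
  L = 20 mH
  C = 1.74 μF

Step 1 — Angular frequency: ω = 2π·f = 2π·33 = 207.3 rad/s.
Step 2 — Component impedances:
  R: Z = R = 76.6 Ω
  L: Z = jωL = j·207.3·0.02 = 0 + j4.147 Ω
  C: Z = 1/(jωC) = -j/(ω·C) = 0 - j2772 Ω
Step 3 — Series combination: Z_total = R + L + C = 76.6 - j2768 Ω = 2769∠-88.4° Ω.

Z = 76.6 - j2768 Ω = 2769∠-88.4° Ω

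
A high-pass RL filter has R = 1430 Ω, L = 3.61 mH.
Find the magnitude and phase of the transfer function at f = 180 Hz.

Step 1 — Angular frequency: ω = 2π·180 = 1131 rad/s.
Step 2 — Transfer function: H(jω) = jωL/(R + jωL).
Step 3 — Numerator jωL = j·4.083; denominator R + jωL = 1430 + j4.083.
Step 4 — H = 8.152e-06 + j0.002855.
Step 5 — Magnitude: |H| = 0.002855 (-50.9 dB); phase: φ = 89.8°.

|H| = 0.002855 (-50.9 dB), φ = 89.8°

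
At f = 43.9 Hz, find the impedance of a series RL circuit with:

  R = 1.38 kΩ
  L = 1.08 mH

Step 1 — Angular frequency: ω = 2π·f = 2π·43.9 = 275.8 rad/s.
Step 2 — Component impedances:
  R: Z = R = 1380 Ω
  L: Z = jωL = j·275.8·0.00108 = 0 + j0.2979 Ω
Step 3 — Series combination: Z_total = R + L = 1380 + j0.2979 Ω = 1380∠0.0° Ω.

Z = 1380 + j0.2979 Ω = 1380∠0.0° Ω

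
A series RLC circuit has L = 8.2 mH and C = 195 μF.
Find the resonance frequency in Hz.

Step 1 — Resonance condition Im(Z)=0 gives ω₀ = 1/√(LC).
Step 2 — ω₀ = 1/√(0.0082·0.000195) = 790.8 rad/s.
Step 3 — f₀ = ω₀/(2π) = 125.9 Hz.

f₀ = 125.9 Hz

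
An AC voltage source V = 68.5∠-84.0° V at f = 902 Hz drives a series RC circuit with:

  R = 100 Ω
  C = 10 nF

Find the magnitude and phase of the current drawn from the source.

Step 1 — Angular frequency: ω = 2π·f = 2π·902 = 5667 rad/s.
Step 2 — Component impedances:
  R: Z = R = 100 Ω
  C: Z = 1/(jωC) = -j/(ω·C) = 0 - j1.764e+04 Ω
Step 3 — Series combination: Z_total = R + C = 100 - j1.764e+04 Ω = 1.764e+04∠-89.7° Ω.
Step 4 — Source phasor: V = 68.5∠-84.0° V = 7.16 - j68.12 V.
Step 5 — Ohm's law: I = V / Z_total = (7.16 - j68.12) / (100 - j1.764e+04) = 0.003863 + j0.0003839 A.
Step 6 — Convert to polar: |I| = 0.003882 A, ∠I = 5.7°.

I = 0.003882∠5.7° A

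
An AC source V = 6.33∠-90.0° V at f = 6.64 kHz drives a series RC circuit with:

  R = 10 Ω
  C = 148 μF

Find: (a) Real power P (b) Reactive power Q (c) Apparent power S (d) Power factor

Step 1 — Angular frequency: ω = 2π·f = 2π·6640 = 4.172e+04 rad/s.
Step 2 — Component impedances:
  R: Z = R = 10 Ω
  C: Z = 1/(jωC) = -j/(ω·C) = 0 - j0.162 Ω
Step 3 — Series combination: Z_total = R + C = 10 - j0.162 Ω = 10∠-0.9° Ω.
Step 4 — Source phasor: V = 6.33∠-90.0° V = 0 - j6.33 V.
Step 5 — Current: I = V / Z = 0.01025 - j0.6328 A = 0.6329∠-89.1° A.
Step 6 — Complex power: S = V·I* = 4.006 - j0.06488 VA.
Step 7 — Real power: P = Re(S) = 4.006 W.
Step 8 — Reactive power: Q = Im(S) = -0.06488 VAR.
Step 9 — Apparent power: |S| = 4.006 VA.
Step 10 — Power factor: PF = P/|S| = 0.9999 (leading).

(a) P = 4.006 W  (b) Q = -0.06488 VAR  (c) S = 4.006 VA  (d) PF = 0.9999 (leading)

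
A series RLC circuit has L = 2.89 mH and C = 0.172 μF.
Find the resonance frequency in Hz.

Step 1 — Resonance condition Im(Z)=0 gives ω₀ = 1/√(LC).
Step 2 — ω₀ = 1/√(0.00289·1.72e-07) = 4.485e+04 rad/s.
Step 3 — f₀ = ω₀/(2π) = 7139 Hz.

f₀ = 7139 Hz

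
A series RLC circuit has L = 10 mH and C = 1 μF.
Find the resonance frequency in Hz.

Step 1 — Resonance condition Im(Z)=0 gives ω₀ = 1/√(LC).
Step 2 — ω₀ = 1/√(0.01·1e-06) = 1e+04 rad/s.
Step 3 — f₀ = ω₀/(2π) = 1592 Hz.

f₀ = 1592 Hz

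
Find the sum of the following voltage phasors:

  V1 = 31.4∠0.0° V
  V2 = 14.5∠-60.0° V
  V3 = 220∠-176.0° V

Step 1 — Convert each phasor to rectangular form:
  V1 = 31.4·(cos(0.0°) + j·sin(0.0°)) = 31.4 V
  V2 = 14.5·(cos(-60.0°) + j·sin(-60.0°)) = 7.25 - j12.56 V
  V3 = 220·(cos(-176.0°) + j·sin(-176.0°)) = -219.5 - j15.35 V
Step 2 — Sum components: V_total = -180.8 - j27.9 V.
Step 3 — Convert to polar: |V_total| = 183 V, ∠V_total = -171.2°.

V_total = 183∠-171.2° V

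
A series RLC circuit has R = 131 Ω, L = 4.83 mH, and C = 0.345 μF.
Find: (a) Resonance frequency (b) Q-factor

Step 1 — Resonance condition Im(Z)=0 gives ω₀ = 1/√(LC).
Step 2 — ω₀ = 1/√(0.00483·3.45e-07) = 2.45e+04 rad/s.
Step 3 — f₀ = ω₀/(2π) = 3899 Hz.
Step 4 — Series Q: Q = ω₀L/R = 2.45e+04·0.00483/131 = 0.9032.

(a) f₀ = 3899 Hz  (b) Q = 0.9032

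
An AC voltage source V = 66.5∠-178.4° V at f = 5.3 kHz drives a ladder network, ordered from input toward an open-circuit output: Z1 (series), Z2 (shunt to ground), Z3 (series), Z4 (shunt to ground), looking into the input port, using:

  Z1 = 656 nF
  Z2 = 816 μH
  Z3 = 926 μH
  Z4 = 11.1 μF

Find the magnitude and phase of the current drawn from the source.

Step 1 — Angular frequency: ω = 2π·f = 2π·5300 = 3.33e+04 rad/s.
Step 2 — Component impedances:
  Z1: Z = 1/(jωC) = -j/(ω·C) = 0 - j45.78 Ω
  Z2: Z = jωL = j·3.33e+04·0.000816 = 0 + j27.17 Ω
  Z3: Z = jωL = j·3.33e+04·0.000926 = 0 + j30.84 Ω
  Z4: Z = 1/(jωC) = -j/(ω·C) = 0 - j2.705 Ω
Step 3 — Ladder network (open output): work backward from the far end, alternating series and parallel combinations. Z_in = 0 - j31.95 Ω = 31.95∠-90.0° Ω.
Step 4 — Source phasor: V = 66.5∠-178.4° V = -66.47 - j1.857 V.
Step 5 — Ohm's law: I = V / Z_total = (-66.47 - j1.857) / (0 - j31.95) = 0.05811 - j2.08 A.
Step 6 — Convert to polar: |I| = 2.081 A, ∠I = -88.4°.

I = 2.081∠-88.4° A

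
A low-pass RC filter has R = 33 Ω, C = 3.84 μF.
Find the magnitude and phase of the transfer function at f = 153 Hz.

Step 1 — Angular frequency: ω = 2π·153 = 961.3 rad/s.
Step 2 — Transfer function: H(jω) = 1/(1 + jωRC).
Step 3 — Denominator: 1 + jωRC = 1 + j·961.3·33·3.84e-06 = 1 + j0.1218.
Step 4 — H = 0.9854 - j0.12.
Step 5 — Magnitude: |H| = 0.9927 (-0.1 dB); phase: φ = -6.9°.

|H| = 0.9927 (-0.1 dB), φ = -6.9°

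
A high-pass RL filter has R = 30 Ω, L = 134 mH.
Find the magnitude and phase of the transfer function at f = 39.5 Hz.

Step 1 — Angular frequency: ω = 2π·39.5 = 248.2 rad/s.
Step 2 — Transfer function: H(jω) = jωL/(R + jωL).
Step 3 — Numerator jωL = j·33.26; denominator R + jωL = 30 + j33.26.
Step 4 — H = 0.5514 + j0.4974.
Step 5 — Magnitude: |H| = 0.7425 (-2.6 dB); phase: φ = 42.1°.

|H| = 0.7425 (-2.6 dB), φ = 42.1°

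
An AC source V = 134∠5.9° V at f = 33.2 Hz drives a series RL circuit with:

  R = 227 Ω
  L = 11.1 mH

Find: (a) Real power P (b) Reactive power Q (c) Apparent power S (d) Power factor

Step 1 — Angular frequency: ω = 2π·f = 2π·33.2 = 208.6 rad/s.
Step 2 — Component impedances:
  R: Z = R = 227 Ω
  L: Z = jωL = j·208.6·0.0111 = 0 + j2.315 Ω
Step 3 — Series combination: Z_total = R + L = 227 + j2.315 Ω = 227∠0.6° Ω.
Step 4 — Source phasor: V = 134∠5.9° V = 133.3 + j13.77 V.
Step 5 — Current: I = V / Z = 0.5877 + j0.05468 A = 0.5903∠5.3° A.
Step 6 — Complex power: S = V·I* = 79.09 + j0.8068 VA.
Step 7 — Real power: P = Re(S) = 79.09 W.
Step 8 — Reactive power: Q = Im(S) = 0.8068 VAR.
Step 9 — Apparent power: |S| = 79.1 VA.
Step 10 — Power factor: PF = P/|S| = 0.9999 (lagging).

(a) P = 79.09 W  (b) Q = 0.8068 VAR  (c) S = 79.1 VA  (d) PF = 0.9999 (lagging)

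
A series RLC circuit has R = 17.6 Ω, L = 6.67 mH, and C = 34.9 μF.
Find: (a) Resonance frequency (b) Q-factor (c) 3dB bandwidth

Step 1 — Resonance: ω₀ = 1/√(LC) = 1/√(0.00667·3.49e-05) = 2073 rad/s.
Step 2 — f₀ = ω₀/(2π) = 329.9 Hz.
Step 3 — Series Q: Q = ω₀L/R = 2073·0.00667/17.6 = 0.7855.
Step 4 — Bandwidth: Δω = ω₀/Q = 2639 rad/s; BW = Δω/(2π) = 420 Hz.

(a) f₀ = 329.9 Hz  (b) Q = 0.7855  (c) BW = 420 Hz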